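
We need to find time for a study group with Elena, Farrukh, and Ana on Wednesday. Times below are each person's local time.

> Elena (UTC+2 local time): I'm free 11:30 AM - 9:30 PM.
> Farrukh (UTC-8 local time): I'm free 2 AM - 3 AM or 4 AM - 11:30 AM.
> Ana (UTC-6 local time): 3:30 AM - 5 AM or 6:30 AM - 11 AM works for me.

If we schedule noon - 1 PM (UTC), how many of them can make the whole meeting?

2

Elena in UTC: 09:30-19:30 (subtract 2h to convert from UTC+2).
Farrukh in UTC: 10:00-11:00, 12:00-19:30 (add 8h to convert from UTC-8).
Ana in UTC: 09:30-11:00, 12:30-17:00 (add 6h to convert from UTC-6).
Elena and Farrukh can make the full 12:00-13:00 slot — that's 2.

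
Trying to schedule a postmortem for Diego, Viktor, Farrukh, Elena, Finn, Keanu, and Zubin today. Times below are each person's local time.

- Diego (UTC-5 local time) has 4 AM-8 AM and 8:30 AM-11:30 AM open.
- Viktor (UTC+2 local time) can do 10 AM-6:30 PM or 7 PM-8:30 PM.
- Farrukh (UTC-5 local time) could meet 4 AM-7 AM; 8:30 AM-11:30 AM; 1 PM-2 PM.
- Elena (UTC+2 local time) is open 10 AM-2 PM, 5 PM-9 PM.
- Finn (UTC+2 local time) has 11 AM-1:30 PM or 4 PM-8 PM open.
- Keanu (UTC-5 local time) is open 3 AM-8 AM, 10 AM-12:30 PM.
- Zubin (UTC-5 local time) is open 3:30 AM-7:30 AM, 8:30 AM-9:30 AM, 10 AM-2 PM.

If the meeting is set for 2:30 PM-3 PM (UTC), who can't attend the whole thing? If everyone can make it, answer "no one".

Elena, Keanu, Zubin

Diego in UTC: 09:00-13:00, 13:30-16:30 (add 5h to convert from UTC-5).
Viktor in UTC: 08:00-16:30, 17:00-18:30 (subtract 2h to convert from UTC+2).
Farrukh in UTC: 09:00-12:00, 13:30-16:30, 18:00-19:00 (add 5h to convert from UTC-5).
Elena in UTC: 08:00-12:00, 15:00-19:00 (subtract 2h to convert from UTC+2).
Finn in UTC: 09:00-11:30, 14:00-18:00 (subtract 2h to convert from UTC+2).
Keanu in UTC: 08:00-13:00, 15:00-17:30 (add 5h to convert from UTC-5).
Zubin in UTC: 08:30-12:30, 13:30-14:30, 15:00-19:00 (add 5h to convert from UTC-5).
Diego: free for 14:30-15:00. Viktor: free for 14:30-15:00. Farrukh: free for 14:30-15:00. Elena: not fully free for 14:30-15:00. Finn: free for 14:30-15:00. Keanu: not fully free for 14:30-15:00. Zubin: not fully free for 14:30-15:00.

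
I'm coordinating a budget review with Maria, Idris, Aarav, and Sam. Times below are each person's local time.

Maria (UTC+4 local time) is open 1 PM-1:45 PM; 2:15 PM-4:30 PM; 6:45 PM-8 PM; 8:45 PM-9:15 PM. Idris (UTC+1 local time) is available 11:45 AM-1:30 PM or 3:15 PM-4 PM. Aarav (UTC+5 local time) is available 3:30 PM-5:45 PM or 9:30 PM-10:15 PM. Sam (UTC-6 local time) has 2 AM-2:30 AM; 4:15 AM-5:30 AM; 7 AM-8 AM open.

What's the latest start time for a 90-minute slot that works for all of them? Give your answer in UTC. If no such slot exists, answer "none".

Maria in UTC: 09:00-09:45, 10:15-12:30, 14:45-16:00, 16:45-17:15 (subtract 4h to convert from UTC+4).
Idris in UTC: 10:45-12:30, 14:15-15:00 (subtract 1h to convert from UTC+1).
Aarav in UTC: 10:30-12:45, 16:30-17:15 (subtract 5h to convert from UTC+5).
Sam in UTC: 08:00-08:30, 10:15-11:30, 13:00-14:00 (add 6h to convert from UTC-6).
Maria ∩ Idris: 10:45-12:30, 14:45-15:00.
Maria ∩ Idris ∩ Aarav: 10:45-12:30.
Maria ∩ Idris ∩ Aarav ∩ Sam: 10:45-11:30.
Those are the intersection windows.
No common window is at least 90 minutes long.

none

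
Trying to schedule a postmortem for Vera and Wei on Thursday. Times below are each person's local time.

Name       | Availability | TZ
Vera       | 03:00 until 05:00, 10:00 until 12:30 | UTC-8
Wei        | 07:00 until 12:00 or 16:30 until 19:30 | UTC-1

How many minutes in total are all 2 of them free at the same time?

270

Vera in UTC: 11:00-13:00, 18:00-20:30 (add 8h to convert from UTC-8).
Wei in UTC: 08:00-13:00, 17:30-20:30 (add 1h to convert from UTC-1).
Vera ∩ Wei: 11:00-13:00, 18:00-20:30.
Those are the intersection windows.
Summing the common windows: 120 + 150 = 270 minutes.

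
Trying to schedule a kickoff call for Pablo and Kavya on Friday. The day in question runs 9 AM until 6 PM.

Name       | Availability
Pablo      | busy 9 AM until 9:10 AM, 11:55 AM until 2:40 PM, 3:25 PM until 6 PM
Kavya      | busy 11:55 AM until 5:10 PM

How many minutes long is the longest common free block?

Pablo free: 09:10-11:55, 14:40-15:25 (invert busy blocks within the working day).
Kavya free: 09:00-11:55, 17:10-18:00 (invert busy blocks within the working day).
Pablo ∩ Kavya: 09:10-11:55.
The longest is 09:10-11:55 at 165 minutes.

165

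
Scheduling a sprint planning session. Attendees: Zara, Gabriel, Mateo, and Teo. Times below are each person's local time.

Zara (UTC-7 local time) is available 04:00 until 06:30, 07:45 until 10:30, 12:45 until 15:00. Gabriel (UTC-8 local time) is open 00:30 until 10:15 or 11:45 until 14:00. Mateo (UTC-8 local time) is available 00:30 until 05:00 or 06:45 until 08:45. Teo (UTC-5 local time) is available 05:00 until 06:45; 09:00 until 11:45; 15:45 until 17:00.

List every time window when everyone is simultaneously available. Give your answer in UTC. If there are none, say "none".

Zara in UTC: 11:00-13:30, 14:45-17:30, 19:45-22:00 (add 7h to convert from UTC-7).
Gabriel in UTC: 08:30-18:15, 19:45-22:00 (add 8h to convert from UTC-8).
Mateo in UTC: 08:30-13:00, 14:45-16:45 (add 8h to convert from UTC-8).
Teo in UTC: 10:00-11:45, 14:00-16:45, 20:45-22:00 (add 5h to convert from UTC-5).
Zara ∩ Gabriel: 11:00-13:30, 14:45-17:30, 19:45-22:00.
Zara ∩ Gabriel ∩ Mateo: 11:00-13:00, 14:45-16:45.
Zara ∩ Gabriel ∩ Mateo ∩ Teo: 11:00-11:45, 14:45-16:45.
Those are the intersection windows.

11:00-11:45, 14:45-16:45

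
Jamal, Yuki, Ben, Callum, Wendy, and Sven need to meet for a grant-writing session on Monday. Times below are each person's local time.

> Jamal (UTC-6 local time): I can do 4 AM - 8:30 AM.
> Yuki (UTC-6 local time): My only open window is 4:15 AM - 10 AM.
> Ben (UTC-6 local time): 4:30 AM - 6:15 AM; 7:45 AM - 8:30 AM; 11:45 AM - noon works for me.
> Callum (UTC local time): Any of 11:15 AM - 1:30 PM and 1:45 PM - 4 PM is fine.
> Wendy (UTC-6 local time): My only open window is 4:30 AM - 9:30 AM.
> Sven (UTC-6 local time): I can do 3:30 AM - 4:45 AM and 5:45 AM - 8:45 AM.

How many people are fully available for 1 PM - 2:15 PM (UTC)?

Jamal in UTC: 10:00-14:30 (add 6h to convert from UTC-6).
Yuki in UTC: 10:15-16:00 (add 6h to convert from UTC-6).
Ben in UTC: 10:30-12:15, 13:45-14:30, 17:45-18:00 (add 6h to convert from UTC-6).
Callum in UTC: 11:15-13:30, 13:45-16:00.
Wendy in UTC: 10:30-15:30 (add 6h to convert from UTC-6).
Sven in UTC: 09:30-10:45, 11:45-14:45 (add 6h to convert from UTC-6).
Jamal, Yuki, Wendy, and Sven can make the full 13:00-14:15 slot — that's 4.

4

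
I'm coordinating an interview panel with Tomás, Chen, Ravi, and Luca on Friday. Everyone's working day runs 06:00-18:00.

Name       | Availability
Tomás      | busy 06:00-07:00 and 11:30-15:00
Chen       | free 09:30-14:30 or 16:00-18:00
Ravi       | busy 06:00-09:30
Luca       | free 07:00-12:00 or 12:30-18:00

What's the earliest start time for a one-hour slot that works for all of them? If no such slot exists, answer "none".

09:30

Tomás free: 07:00-11:30, 15:00-18:00 (invert busy blocks within the working day).
Chen free: 09:30-14:30, 16:00-18:00.
Ravi free: 09:30-18:00 (invert busy blocks within the working day).
Luca free: 07:00-12:00, 12:30-18:00.
Tomás ∩ Chen: 09:30-11:30, 16:00-18:00.
Tomás ∩ Chen ∩ Ravi: 09:30-11:30, 16:00-18:00.
Tomás ∩ Chen ∩ Ravi ∩ Luca: 09:30-11:30, 16:00-18:00.
The first common window of at least 60 minutes is 09:30-11:30, so the earliest start is 09:30.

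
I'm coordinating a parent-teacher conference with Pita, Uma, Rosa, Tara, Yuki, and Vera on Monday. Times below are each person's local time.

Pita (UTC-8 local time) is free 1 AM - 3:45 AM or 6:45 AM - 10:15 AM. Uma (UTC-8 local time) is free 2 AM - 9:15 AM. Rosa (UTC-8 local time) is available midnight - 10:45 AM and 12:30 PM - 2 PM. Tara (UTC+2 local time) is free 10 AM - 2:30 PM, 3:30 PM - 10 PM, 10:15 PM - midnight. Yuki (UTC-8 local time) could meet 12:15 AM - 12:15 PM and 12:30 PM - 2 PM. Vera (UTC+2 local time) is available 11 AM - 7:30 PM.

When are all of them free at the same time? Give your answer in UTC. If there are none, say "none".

Pita in UTC: 09:00-11:45, 14:45-18:15 (add 8h to convert from UTC-8).
Uma in UTC: 10:00-17:15 (add 8h to convert from UTC-8).
Rosa in UTC: 08:00-18:45, 20:30-22:00 (add 8h to convert from UTC-8).
Tara in UTC: 08:00-12:30, 13:30-20:00, 20:15-22:00 (subtract 2h to convert from UTC+2).
Yuki in UTC: 08:15-20:15, 20:30-22:00 (add 8h to convert from UTC-8).
Vera in UTC: 09:00-17:30 (subtract 2h to convert from UTC+2).
Pita ∩ Uma: 10:00-11:45, 14:45-17:15.
Pita ∩ Uma ∩ Rosa: 10:00-11:45, 14:45-17:15.
Pita ∩ Uma ∩ Rosa ∩ Tara: 10:00-11:45, 14:45-17:15.
Pita ∩ Uma ∩ Rosa ∩ Tara ∩ Yuki: 10:00-11:45, 14:45-17:15.
Pita ∩ Uma ∩ Rosa ∩ Tara ∩ Yuki ∩ Vera: 10:00-11:45, 14:45-17:15.

10:00-11:45, 14:45-17:15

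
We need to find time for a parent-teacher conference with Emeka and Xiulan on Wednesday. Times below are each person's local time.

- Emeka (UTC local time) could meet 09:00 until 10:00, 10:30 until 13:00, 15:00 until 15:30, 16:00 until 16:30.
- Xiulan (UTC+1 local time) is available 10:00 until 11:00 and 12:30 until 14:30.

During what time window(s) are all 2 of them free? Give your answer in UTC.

Emeka in UTC: 09:00-10:00, 10:30-13:00, 15:00-15:30, 16:00-16:30.
Xiulan in UTC: 09:00-10:00, 11:30-13:30 (subtract 1h to convert from UTC+1).
Emeka ∩ Xiulan: 09:00-10:00, 11:30-13:00.

09:00-10:00, 11:30-13:00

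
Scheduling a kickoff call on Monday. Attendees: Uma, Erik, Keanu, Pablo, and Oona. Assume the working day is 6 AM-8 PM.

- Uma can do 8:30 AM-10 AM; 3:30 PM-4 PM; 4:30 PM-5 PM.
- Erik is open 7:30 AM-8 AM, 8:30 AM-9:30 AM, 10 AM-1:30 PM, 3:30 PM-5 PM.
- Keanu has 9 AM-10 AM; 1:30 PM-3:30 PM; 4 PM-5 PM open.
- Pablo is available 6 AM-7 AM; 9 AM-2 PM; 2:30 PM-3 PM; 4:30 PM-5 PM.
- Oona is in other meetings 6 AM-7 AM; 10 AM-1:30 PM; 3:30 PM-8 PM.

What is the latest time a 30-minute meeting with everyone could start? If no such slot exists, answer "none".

Uma free: 08:30-10:00, 15:30-16:00, 16:30-17:00.
Erik free: 07:30-08:00, 08:30-09:30, 10:00-13:30, 15:30-17:00.
Keanu free: 09:00-10:00, 13:30-15:30, 16:00-17:00.
Pablo free: 06:00-07:00, 09:00-14:00, 14:30-15:00, 16:30-17:00.
Oona free: 07:00-10:00, 13:30-15:30 (invert busy blocks within the working day).
Uma ∩ Erik: 08:30-09:30, 15:30-16:00, 16:30-17:00.
Uma ∩ Erik ∩ Keanu: 09:00-09:30, 16:30-17:00.
Uma ∩ Erik ∩ Keanu ∩ Pablo: 09:00-09:30, 16:30-17:00.
Uma ∩ Erik ∩ Keanu ∩ Pablo ∩ Oona: 09:00-09:30.
Those are the intersection windows.
The last common window of at least 30 minutes is 09:00-09:30; a 30-minute meeting can start as late as 09:00 and still end by 09:30.

09:00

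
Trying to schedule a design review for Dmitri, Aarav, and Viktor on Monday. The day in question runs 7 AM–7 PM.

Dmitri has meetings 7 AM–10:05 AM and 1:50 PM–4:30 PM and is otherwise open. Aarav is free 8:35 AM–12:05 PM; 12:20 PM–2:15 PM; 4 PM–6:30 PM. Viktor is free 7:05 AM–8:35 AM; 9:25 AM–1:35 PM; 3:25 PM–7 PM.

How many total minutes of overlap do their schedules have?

315

Dmitri free: 10:05-13:50, 16:30-19:00 (invert busy blocks within the working day).
Aarav free: 08:35-12:05, 12:20-14:15, 16:00-18:30.
Viktor free: 07:05-08:35, 09:25-13:35, 15:25-19:00.
Dmitri ∩ Aarav: 10:05-12:05, 12:20-13:50, 16:30-18:30.
Dmitri ∩ Aarav ∩ Viktor: 10:05-12:05, 12:20-13:35, 16:30-18:30.
Summing the common windows: 120 + 75 + 120 = 315 minutes.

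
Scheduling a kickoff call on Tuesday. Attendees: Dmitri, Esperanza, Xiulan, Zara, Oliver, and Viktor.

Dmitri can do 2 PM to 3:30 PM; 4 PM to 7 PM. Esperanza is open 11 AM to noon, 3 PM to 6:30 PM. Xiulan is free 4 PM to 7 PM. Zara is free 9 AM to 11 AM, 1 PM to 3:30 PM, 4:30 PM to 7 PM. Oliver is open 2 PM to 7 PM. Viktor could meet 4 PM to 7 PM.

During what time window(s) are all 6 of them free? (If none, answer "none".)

Dmitri ∩ Esperanza: 15:00-15:30, 16:00-18:30.
Dmitri ∩ Esperanza ∩ Xiulan: 16:00-18:30.
Dmitri ∩ Esperanza ∩ Xiulan ∩ Zara: 16:30-18:30.
Dmitri ∩ Esperanza ∩ Xiulan ∩ Zara ∩ Oliver: 16:30-18:30.
Dmitri ∩ Esperanza ∩ Xiulan ∩ Zara ∩ Oliver ∩ Viktor: 16:30-18:30.

16:30-18:30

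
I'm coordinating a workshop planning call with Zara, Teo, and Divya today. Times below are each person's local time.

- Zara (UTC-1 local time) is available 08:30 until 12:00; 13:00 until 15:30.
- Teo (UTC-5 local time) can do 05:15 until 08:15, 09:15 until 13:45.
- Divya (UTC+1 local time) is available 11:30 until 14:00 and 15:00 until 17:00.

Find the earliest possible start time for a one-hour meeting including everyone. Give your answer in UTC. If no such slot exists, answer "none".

Zara in UTC: 09:30-13:00, 14:00-16:30 (add 1h to convert from UTC-1).
Teo in UTC: 10:15-13:15, 14:15-18:45 (add 5h to convert from UTC-5).
Divya in UTC: 10:30-13:00, 14:00-16:00 (subtract 1h to convert from UTC+1).
Zara ∩ Teo: 10:15-13:00, 14:15-16:30.
Zara ∩ Teo ∩ Divya: 10:30-13:00, 14:15-16:00.
So the common availability across everyone is 10:30-13:00, 14:15-16:00.
The first common window of at least 60 minutes is 10:30-13:00, so the earliest start is 10:30.

10:30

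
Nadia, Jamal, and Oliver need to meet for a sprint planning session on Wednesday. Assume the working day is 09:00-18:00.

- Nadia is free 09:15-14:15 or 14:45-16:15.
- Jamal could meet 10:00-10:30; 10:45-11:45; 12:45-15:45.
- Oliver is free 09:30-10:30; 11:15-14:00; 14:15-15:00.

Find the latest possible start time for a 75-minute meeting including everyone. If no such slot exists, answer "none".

Nadia ∩ Jamal: 10:00-10:30, 10:45-11:45, 12:45-14:15, 14:45-15:45.
Nadia ∩ Jamal ∩ Oliver: 10:00-10:30, 11:15-11:45, 12:45-14:00, 14:45-15:00.
The last common window of at least 75 minutes is 12:45-14:00; a 75-minute meeting can start as late as 12:45 and still end by 14:00.

12:45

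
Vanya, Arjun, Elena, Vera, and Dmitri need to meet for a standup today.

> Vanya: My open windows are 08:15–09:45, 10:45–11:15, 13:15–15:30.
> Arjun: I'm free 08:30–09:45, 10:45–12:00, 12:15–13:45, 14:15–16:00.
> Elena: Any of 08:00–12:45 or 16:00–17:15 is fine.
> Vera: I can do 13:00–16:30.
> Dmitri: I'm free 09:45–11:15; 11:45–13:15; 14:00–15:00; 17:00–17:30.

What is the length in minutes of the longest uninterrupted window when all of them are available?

0

Vanya ∩ Arjun: 08:30-09:45, 10:45-11:15, 13:15-13:45, 14:15-15:30.
Vanya ∩ Arjun ∩ Elena: 08:30-09:45, 10:45-11:15.
Vanya ∩ Arjun ∩ Elena ∩ Vera: ∅.
Vanya ∩ Arjun ∩ Elena ∩ Vera ∩ Dmitri: ∅.
There is no time when everyone is free.
No common window exists, so the longest block is 0 minutes.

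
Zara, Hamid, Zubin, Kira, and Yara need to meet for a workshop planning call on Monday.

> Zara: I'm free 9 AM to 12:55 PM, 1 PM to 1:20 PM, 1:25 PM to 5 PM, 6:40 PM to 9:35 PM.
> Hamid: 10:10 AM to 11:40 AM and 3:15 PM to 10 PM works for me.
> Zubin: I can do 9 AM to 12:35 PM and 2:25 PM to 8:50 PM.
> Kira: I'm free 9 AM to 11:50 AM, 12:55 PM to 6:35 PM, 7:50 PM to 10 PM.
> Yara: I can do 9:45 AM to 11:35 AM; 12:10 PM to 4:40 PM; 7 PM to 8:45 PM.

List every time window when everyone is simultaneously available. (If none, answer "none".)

10:10-11:35, 15:15-16:40, 19:50-20:45

Zara ∩ Hamid: 10:10-11:40, 15:15-17:00, 18:40-21:35.
Zara ∩ Hamid ∩ Zubin: 10:10-11:40, 15:15-17:00, 18:40-20:50.
Zara ∩ Hamid ∩ Zubin ∩ Kira: 10:10-11:40, 15:15-17:00, 19:50-20:50.
Zara ∩ Hamid ∩ Zubin ∩ Kira ∩ Yara: 10:10-11:35, 15:15-16:40, 19:50-20:45.
Those are the intersection windows.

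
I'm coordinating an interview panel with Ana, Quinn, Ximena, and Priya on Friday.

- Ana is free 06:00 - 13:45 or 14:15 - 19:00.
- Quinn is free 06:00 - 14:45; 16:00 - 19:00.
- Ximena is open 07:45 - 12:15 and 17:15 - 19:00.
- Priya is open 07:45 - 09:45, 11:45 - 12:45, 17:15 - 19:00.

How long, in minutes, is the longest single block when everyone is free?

120

Ana ∩ Quinn: 06:00-13:45, 14:15-14:45, 16:00-19:00.
Ana ∩ Quinn ∩ Ximena: 07:45-12:15, 17:15-19:00.
Ana ∩ Quinn ∩ Ximena ∩ Priya: 07:45-09:45, 11:45-12:15, 17:15-19:00.
The longest is 07:45-09:45 at 120 minutes.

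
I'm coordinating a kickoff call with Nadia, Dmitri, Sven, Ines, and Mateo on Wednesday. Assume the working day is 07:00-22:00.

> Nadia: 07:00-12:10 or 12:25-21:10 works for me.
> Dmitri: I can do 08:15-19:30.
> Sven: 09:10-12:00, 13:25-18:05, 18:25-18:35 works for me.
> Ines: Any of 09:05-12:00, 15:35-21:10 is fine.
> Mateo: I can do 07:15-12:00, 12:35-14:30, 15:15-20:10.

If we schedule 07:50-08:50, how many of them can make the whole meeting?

2

Nadia and Mateo can make the full 07:50-08:50 slot — that's 2.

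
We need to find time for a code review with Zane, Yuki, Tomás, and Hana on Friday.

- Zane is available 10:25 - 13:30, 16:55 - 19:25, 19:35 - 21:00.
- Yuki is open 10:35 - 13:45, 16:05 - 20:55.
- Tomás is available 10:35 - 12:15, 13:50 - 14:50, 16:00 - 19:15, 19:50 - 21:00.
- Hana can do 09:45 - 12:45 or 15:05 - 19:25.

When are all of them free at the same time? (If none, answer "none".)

10:35-12:15, 16:55-19:15

Zane ∩ Yuki: 10:35-13:30, 16:55-19:25, 19:35-20:55.
Zane ∩ Yuki ∩ Tomás: 10:35-12:15, 16:55-19:15, 19:50-20:55.
Zane ∩ Yuki ∩ Tomás ∩ Hana: 10:35-12:15, 16:55-19:15.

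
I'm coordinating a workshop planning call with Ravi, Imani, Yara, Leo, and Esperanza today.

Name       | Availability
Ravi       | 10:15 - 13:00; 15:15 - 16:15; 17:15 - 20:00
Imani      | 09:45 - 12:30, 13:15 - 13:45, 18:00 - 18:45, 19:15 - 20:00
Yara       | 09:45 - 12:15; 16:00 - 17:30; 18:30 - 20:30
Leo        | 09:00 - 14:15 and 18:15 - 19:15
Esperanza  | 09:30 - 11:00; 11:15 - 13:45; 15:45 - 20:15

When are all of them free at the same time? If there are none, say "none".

Ravi ∩ Imani: 10:15-12:30, 18:00-18:45, 19:15-20:00.
Ravi ∩ Imani ∩ Yara: 10:15-12:15, 18:30-18:45, 19:15-20:00.
Ravi ∩ Imani ∩ Yara ∩ Leo: 10:15-12:15, 18:30-18:45.
Ravi ∩ Imani ∩ Yara ∩ Leo ∩ Esperanza: 10:15-11:00, 11:15-12:15, 18:30-18:45.
Those are the intersection windows.

10:15-11:00, 11:15-12:15, 18:30-18:45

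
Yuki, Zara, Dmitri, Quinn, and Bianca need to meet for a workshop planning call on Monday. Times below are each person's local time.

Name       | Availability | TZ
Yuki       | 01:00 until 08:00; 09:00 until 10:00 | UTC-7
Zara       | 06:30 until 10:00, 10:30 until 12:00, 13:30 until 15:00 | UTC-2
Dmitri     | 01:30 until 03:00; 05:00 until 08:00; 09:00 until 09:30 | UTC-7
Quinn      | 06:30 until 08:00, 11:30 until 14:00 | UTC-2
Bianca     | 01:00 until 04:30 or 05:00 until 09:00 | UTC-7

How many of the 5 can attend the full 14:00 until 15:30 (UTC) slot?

Yuki in UTC: 08:00-15:00, 16:00-17:00 (add 7h to convert from UTC-7).
Zara in UTC: 08:30-12:00, 12:30-14:00, 15:30-17:00 (add 2h to convert from UTC-2).
Dmitri in UTC: 08:30-10:00, 12:00-15:00, 16:00-16:30 (add 7h to convert from UTC-7).
Quinn in UTC: 08:30-10:00, 13:30-16:00 (add 2h to convert from UTC-2).
Bianca in UTC: 08:00-11:30, 12:00-16:00 (add 7h to convert from UTC-7).
Quinn and Bianca can make the full 14:00-15:30 slot — that's 2.

2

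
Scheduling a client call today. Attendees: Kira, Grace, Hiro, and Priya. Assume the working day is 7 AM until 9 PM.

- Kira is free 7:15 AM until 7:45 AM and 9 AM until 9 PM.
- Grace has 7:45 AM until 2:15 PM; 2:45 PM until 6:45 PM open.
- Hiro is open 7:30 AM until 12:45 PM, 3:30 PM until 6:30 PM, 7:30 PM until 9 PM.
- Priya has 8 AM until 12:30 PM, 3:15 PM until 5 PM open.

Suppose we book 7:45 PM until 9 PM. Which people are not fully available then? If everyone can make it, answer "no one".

Kira: free for 19:45-21:00. Grace: not fully free for 19:45-21:00. Hiro: free for 19:45-21:00. Priya: not fully free for 19:45-21:00.

Grace, Priya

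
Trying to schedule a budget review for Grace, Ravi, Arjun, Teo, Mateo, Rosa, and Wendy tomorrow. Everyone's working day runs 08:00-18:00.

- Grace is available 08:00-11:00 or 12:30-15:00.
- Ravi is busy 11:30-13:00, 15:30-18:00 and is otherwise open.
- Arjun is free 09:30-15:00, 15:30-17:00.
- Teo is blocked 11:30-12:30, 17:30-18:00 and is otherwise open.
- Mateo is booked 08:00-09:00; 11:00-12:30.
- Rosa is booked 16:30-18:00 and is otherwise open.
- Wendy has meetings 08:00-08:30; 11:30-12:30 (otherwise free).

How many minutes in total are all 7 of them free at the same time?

210

Grace free: 08:00-11:00, 12:30-15:00.
Ravi free: 08:00-11:30, 13:00-15:30 (invert busy blocks within the working day).
Arjun free: 09:30-15:00, 15:30-17:00.
Teo free: 08:00-11:30, 12:30-17:30 (invert busy blocks within the working day).
Mateo free: 09:00-11:00, 12:30-18:00 (invert busy blocks within the working day).
Rosa free: 08:00-16:30 (invert busy blocks within the working day).
Wendy free: 08:30-11:30, 12:30-18:00 (invert busy blocks within the working day).
Grace ∩ Ravi: 08:00-11:00, 13:00-15:00.
Grace ∩ Ravi ∩ Arjun: 09:30-11:00, 13:00-15:00.
Grace ∩ Ravi ∩ Arjun ∩ Teo: 09:30-11:00, 13:00-15:00.
Grace ∩ Ravi ∩ Arjun ∩ Teo ∩ Mateo: 09:30-11:00, 13:00-15:00.
Grace ∩ Ravi ∩ Arjun ∩ Teo ∩ Mateo ∩ Rosa: 09:30-11:00, 13:00-15:00.
Grace ∩ Ravi ∩ Arjun ∩ Teo ∩ Mateo ∩ Rosa ∩ Wendy: 09:30-11:00, 13:00-15:00.
Summing the common windows: 90 + 120 = 210 minutes.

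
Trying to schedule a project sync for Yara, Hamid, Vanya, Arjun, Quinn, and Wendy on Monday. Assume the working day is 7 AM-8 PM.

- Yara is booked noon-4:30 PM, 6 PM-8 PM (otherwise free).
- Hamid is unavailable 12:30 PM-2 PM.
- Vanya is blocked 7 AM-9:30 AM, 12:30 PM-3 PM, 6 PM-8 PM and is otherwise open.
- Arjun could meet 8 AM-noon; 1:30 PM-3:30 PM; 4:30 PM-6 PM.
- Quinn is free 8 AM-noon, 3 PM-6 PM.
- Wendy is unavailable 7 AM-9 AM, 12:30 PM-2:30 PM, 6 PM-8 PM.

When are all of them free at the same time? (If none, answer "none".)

09:30-12:00, 16:30-18:00

Yara free: 07:00-12:00, 16:30-18:00 (invert busy blocks within the working day).
Hamid free: 07:00-12:30, 14:00-20:00 (invert busy blocks within the working day).
Vanya free: 09:30-12:30, 15:00-18:00 (invert busy blocks within the working day).
Arjun free: 08:00-12:00, 13:30-15:30, 16:30-18:00.
Quinn free: 08:00-12:00, 15:00-18:00.
Wendy free: 09:00-12:30, 14:30-18:00 (invert busy blocks within the working day).
Yara ∩ Hamid: 07:00-12:00, 16:30-18:00.
Yara ∩ Hamid ∩ Vanya: 09:30-12:00, 16:30-18:00.
Yara ∩ Hamid ∩ Vanya ∩ Arjun: 09:30-12:00, 16:30-18:00.
Yara ∩ Hamid ∩ Vanya ∩ Arjun ∩ Quinn: 09:30-12:00, 16:30-18:00.
Yara ∩ Hamid ∩ Vanya ∩ Arjun ∩ Quinn ∩ Wendy: 09:30-12:00, 16:30-18:00.
So the common availability across everyone is 09:30-12:00, 16:30-18:00.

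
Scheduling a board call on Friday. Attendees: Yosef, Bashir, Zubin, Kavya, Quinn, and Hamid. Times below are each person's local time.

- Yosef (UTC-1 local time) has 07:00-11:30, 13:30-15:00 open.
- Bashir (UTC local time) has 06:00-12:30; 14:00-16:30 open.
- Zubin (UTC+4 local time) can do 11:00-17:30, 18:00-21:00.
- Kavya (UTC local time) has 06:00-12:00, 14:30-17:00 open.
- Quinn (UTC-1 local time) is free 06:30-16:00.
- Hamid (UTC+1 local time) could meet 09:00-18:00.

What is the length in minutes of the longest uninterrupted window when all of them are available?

Yosef in UTC: 08:00-12:30, 14:30-16:00 (add 1h to convert from UTC-1).
Bashir in UTC: 06:00-12:30, 14:00-16:30.
Zubin in UTC: 07:00-13:30, 14:00-17:00 (subtract 4h to convert from UTC+4).
Kavya in UTC: 06:00-12:00, 14:30-17:00.
Quinn in UTC: 07:30-17:00 (add 1h to convert from UTC-1).
Hamid in UTC: 08:00-17:00 (subtract 1h to convert from UTC+1).
Yosef ∩ Bashir: 08:00-12:30, 14:30-16:00.
Yosef ∩ Bashir ∩ Zubin: 08:00-12:30, 14:30-16:00.
Yosef ∩ Bashir ∩ Zubin ∩ Kavya: 08:00-12:00, 14:30-16:00.
Yosef ∩ Bashir ∩ Zubin ∩ Kavya ∩ Quinn: 08:00-12:00, 14:30-16:00.
Yosef ∩ Bashir ∩ Zubin ∩ Kavya ∩ Quinn ∩ Hamid: 08:00-12:00, 14:30-16:00.
The longest is 08:00-12:00 at 240 minutes.

240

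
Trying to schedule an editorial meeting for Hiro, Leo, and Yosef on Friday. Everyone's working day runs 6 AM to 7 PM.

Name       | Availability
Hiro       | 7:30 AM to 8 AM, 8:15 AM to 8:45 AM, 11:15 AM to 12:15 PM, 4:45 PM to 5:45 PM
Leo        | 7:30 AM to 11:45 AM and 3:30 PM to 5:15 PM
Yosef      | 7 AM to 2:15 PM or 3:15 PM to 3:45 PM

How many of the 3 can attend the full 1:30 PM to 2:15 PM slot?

Yosef can make the full 13:30-14:15 slot — that's 1.

1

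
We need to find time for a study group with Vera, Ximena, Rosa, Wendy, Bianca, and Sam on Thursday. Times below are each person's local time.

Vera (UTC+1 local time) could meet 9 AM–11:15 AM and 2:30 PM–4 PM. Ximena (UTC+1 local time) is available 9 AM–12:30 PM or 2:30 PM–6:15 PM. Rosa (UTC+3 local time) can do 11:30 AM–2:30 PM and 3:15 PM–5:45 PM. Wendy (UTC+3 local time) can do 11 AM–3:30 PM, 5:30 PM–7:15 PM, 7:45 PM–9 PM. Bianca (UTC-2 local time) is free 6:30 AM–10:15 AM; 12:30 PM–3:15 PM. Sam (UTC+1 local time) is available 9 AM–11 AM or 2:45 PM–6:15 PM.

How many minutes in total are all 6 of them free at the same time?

105

Vera in UTC: 08:00-10:15, 13:30-15:00 (subtract 1h to convert from UTC+1).
Ximena in UTC: 08:00-11:30, 13:30-17:15 (subtract 1h to convert from UTC+1).
Rosa in UTC: 08:30-11:30, 12:15-14:45 (subtract 3h to convert from UTC+3).
Wendy in UTC: 08:00-12:30, 14:30-16:15, 16:45-18:00 (subtract 3h to convert from UTC+3).
Bianca in UTC: 08:30-12:15, 14:30-17:15 (add 2h to convert from UTC-2).
Sam in UTC: 08:00-10:00, 13:45-17:15 (subtract 1h to convert from UTC+1).
Vera ∩ Ximena: 08:00-10:15, 13:30-15:00.
Vera ∩ Ximena ∩ Rosa: 08:30-10:15, 13:30-14:45.
Vera ∩ Ximena ∩ Rosa ∩ Wendy: 08:30-10:15, 14:30-14:45.
Vera ∩ Ximena ∩ Rosa ∩ Wendy ∩ Bianca: 08:30-10:15, 14:30-14:45.
Vera ∩ Ximena ∩ Rosa ∩ Wendy ∩ Bianca ∩ Sam: 08:30-10:00, 14:30-14:45.
Those are the intersection windows.
Summing the common windows: 90 + 15 = 105 minutes.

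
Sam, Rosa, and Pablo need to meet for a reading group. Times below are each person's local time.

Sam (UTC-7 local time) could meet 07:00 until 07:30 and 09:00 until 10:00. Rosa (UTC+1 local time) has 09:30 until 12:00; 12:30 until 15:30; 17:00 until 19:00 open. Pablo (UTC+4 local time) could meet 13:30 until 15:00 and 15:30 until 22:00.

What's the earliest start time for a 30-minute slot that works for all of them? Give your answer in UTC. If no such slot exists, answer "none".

14:00

Sam in UTC: 14:00-14:30, 16:00-17:00 (add 7h to convert from UTC-7).
Rosa in UTC: 08:30-11:00, 11:30-14:30, 16:00-18:00 (subtract 1h to convert from UTC+1).
Pablo in UTC: 09:30-11:00, 11:30-18:00 (subtract 4h to convert from UTC+4).
Sam ∩ Rosa: 14:00-14:30, 16:00-17:00.
Sam ∩ Rosa ∩ Pablo: 14:00-14:30, 16:00-17:00.
So the common availability across everyone is 14:00-14:30, 16:00-17:00.
The first common window of at least 30 minutes is 14:00-14:30, so the earliest start is 14:00.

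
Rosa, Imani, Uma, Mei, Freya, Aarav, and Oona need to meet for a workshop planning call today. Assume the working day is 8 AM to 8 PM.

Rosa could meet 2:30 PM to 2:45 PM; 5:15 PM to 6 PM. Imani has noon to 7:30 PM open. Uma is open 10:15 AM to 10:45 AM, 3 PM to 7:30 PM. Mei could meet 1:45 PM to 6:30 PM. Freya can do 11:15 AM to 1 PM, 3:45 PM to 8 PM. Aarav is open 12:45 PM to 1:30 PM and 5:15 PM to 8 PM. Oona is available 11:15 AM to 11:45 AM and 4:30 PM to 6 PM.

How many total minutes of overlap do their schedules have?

45

Rosa ∩ Imani: 14:30-14:45, 17:15-18:00.
Rosa ∩ Imani ∩ Uma: 17:15-18:00.
Rosa ∩ Imani ∩ Uma ∩ Mei: 17:15-18:00.
Rosa ∩ Imani ∩ Uma ∩ Mei ∩ Freya: 17:15-18:00.
Rosa ∩ Imani ∩ Uma ∩ Mei ∩ Freya ∩ Aarav: 17:15-18:00.
Rosa ∩ Imani ∩ Uma ∩ Mei ∩ Freya ∩ Aarav ∩ Oona: 17:15-18:00.
That's a single block of 45 minutes.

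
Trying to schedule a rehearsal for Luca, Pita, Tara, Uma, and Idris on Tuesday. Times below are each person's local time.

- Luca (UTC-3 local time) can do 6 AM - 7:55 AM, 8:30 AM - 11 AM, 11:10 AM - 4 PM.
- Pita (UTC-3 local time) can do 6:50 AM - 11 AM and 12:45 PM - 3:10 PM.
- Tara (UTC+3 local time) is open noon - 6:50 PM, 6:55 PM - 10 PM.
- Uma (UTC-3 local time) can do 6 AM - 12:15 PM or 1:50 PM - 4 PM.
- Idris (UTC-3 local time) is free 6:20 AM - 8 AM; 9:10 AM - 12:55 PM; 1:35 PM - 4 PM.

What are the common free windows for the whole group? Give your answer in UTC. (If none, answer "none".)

09:50-10:55, 12:10-14:00, 16:50-18:10

Luca in UTC: 09:00-10:55, 11:30-14:00, 14:10-19:00 (add 3h to convert from UTC-3).
Pita in UTC: 09:50-14:00, 15:45-18:10 (add 3h to convert from UTC-3).
Tara in UTC: 09:00-15:50, 15:55-19:00 (subtract 3h to convert from UTC+3).
Uma in UTC: 09:00-15:15, 16:50-19:00 (add 3h to convert from UTC-3).
Idris in UTC: 09:20-11:00, 12:10-15:55, 16:35-19:00 (add 3h to convert from UTC-3).
Luca ∩ Pita: 09:50-10:55, 11:30-14:00, 15:45-18:10.
Luca ∩ Pita ∩ Tara: 09:50-10:55, 11:30-14:00, 15:45-15:50, 15:55-18:10.
Luca ∩ Pita ∩ Tara ∩ Uma: 09:50-10:55, 11:30-14:00, 16:50-18:10.
Luca ∩ Pita ∩ Tara ∩ Uma ∩ Idris: 09:50-10:55, 12:10-14:00, 16:50-18:10.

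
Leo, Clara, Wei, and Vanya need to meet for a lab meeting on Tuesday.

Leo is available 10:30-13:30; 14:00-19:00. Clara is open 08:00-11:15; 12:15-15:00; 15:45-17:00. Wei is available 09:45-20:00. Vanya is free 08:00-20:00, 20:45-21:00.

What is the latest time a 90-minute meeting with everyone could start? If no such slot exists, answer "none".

Leo ∩ Clara: 10:30-11:15, 12:15-13:30, 14:00-15:00, 15:45-17:00.
Leo ∩ Clara ∩ Wei: 10:30-11:15, 12:15-13:30, 14:00-15:00, 15:45-17:00.
Leo ∩ Clara ∩ Wei ∩ Vanya: 10:30-11:15, 12:15-13:30, 14:00-15:00, 15:45-17:00.
No common window is at least 90 minutes long.

none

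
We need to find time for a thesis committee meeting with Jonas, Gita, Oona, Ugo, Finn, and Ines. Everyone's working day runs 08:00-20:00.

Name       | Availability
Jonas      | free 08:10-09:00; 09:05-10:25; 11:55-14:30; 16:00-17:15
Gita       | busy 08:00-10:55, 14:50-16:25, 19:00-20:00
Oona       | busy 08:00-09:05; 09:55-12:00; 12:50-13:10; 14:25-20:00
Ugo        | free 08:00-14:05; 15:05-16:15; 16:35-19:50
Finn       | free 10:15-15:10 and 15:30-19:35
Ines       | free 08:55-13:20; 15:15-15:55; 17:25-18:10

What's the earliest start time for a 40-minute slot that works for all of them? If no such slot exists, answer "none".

12:00

Jonas free: 08:10-09:00, 09:05-10:25, 11:55-14:30, 16:00-17:15.
Gita free: 10:55-14:50, 16:25-19:00 (invert busy blocks within the working day).
Oona free: 09:05-09:55, 12:00-12:50, 13:10-14:25 (invert busy blocks within the working day).
Ugo free: 08:00-14:05, 15:05-16:15, 16:35-19:50.
Finn free: 10:15-15:10, 15:30-19:35.
Ines free: 08:55-13:20, 15:15-15:55, 17:25-18:10.
Jonas ∩ Gita: 11:55-14:30, 16:25-17:15.
Jonas ∩ Gita ∩ Oona: 12:00-12:50, 13:10-14:25.
Jonas ∩ Gita ∩ Oona ∩ Ugo: 12:00-12:50, 13:10-14:05.
Jonas ∩ Gita ∩ Oona ∩ Ugo ∩ Finn: 12:00-12:50, 13:10-14:05.
Jonas ∩ Gita ∩ Oona ∩ Ugo ∩ Finn ∩ Ines: 12:00-12:50, 13:10-13:20.
The first common window of at least 40 minutes is 12:00-12:50, so the earliest start is 12:00.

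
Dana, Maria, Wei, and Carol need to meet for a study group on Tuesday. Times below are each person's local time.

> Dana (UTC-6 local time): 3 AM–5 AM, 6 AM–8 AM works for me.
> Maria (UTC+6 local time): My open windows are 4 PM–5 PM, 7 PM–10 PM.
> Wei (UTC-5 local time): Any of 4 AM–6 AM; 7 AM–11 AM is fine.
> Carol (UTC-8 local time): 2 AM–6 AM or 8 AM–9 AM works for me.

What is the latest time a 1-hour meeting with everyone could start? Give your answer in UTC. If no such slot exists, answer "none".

Dana in UTC: 09:00-11:00, 12:00-14:00 (add 6h to convert from UTC-6).
Maria in UTC: 10:00-11:00, 13:00-16:00 (subtract 6h to convert from UTC+6).
Wei in UTC: 09:00-11:00, 12:00-16:00 (add 5h to convert from UTC-5).
Carol in UTC: 10:00-14:00, 16:00-17:00 (add 8h to convert from UTC-8).
Dana ∩ Maria: 10:00-11:00, 13:00-14:00.
Dana ∩ Maria ∩ Wei: 10:00-11:00, 13:00-14:00.
Dana ∩ Maria ∩ Wei ∩ Carol: 10:00-11:00, 13:00-14:00.
The last common window of at least 60 minutes is 13:00-14:00; a 60-minute meeting can start as late as 13:00 and still end by 14:00.

13:00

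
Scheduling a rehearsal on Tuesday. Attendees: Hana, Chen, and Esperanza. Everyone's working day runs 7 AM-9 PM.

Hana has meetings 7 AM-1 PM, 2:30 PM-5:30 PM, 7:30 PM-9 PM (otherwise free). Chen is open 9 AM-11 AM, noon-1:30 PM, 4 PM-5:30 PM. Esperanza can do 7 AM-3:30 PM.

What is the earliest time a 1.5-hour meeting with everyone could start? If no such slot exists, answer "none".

Hana free: 13:00-14:30, 17:30-19:30 (invert busy blocks within the working day).
Chen free: 09:00-11:00, 12:00-13:30, 16:00-17:30.
Esperanza free: 07:00-15:30.
Hana ∩ Chen: 13:00-13:30.
Hana ∩ Chen ∩ Esperanza: 13:00-13:30.
No common window is at least 90 minutes long.

none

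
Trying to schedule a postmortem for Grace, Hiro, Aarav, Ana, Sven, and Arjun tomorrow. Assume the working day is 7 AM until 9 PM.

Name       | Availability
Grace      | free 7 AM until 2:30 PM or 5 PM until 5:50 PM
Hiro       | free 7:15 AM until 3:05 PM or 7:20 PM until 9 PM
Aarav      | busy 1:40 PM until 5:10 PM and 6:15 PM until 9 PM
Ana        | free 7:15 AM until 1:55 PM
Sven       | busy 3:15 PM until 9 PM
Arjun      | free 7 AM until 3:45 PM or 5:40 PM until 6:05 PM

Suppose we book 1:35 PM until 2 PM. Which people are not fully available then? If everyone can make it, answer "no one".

Aarav, Ana

Grace free: 07:00-14:30, 17:00-17:50.
Hiro free: 07:15-15:05, 19:20-21:00.
Aarav free: 07:00-13:40, 17:10-18:15 (invert busy blocks within the working day).
Ana free: 07:15-13:55.
Sven free: 07:00-15:15 (invert busy blocks within the working day).
Arjun free: 07:00-15:45, 17:40-18:05.
Grace: free for 13:35-14:00. Hiro: free for 13:35-14:00. Aarav: not fully free for 13:35-14:00. Ana: not fully free for 13:35-14:00. Sven: free for 13:35-14:00. Arjun: free for 13:35-14:00.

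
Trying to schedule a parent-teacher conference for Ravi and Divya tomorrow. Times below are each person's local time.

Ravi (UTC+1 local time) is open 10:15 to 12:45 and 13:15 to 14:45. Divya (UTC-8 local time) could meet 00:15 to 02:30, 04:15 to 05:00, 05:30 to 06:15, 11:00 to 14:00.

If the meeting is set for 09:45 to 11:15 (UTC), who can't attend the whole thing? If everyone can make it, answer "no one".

Ravi in UTC: 09:15-11:45, 12:15-13:45 (subtract 1h to convert from UTC+1).
Divya in UTC: 08:15-10:30, 12:15-13:00, 13:30-14:15, 19:00-22:00 (add 8h to convert from UTC-8).
Ravi: free for 09:45-11:15. Divya: not fully free for 09:45-11:15.

Divya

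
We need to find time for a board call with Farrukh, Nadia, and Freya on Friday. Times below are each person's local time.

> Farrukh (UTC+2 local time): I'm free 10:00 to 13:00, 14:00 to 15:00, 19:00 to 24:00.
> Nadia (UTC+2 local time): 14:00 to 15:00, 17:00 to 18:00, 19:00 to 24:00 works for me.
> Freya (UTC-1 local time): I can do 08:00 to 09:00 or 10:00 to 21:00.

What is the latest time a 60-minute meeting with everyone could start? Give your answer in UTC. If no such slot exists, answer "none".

21:00

Farrukh in UTC: 08:00-11:00, 12:00-13:00, 17:00-22:00 (subtract 2h to convert from UTC+2).
Nadia in UTC: 12:00-13:00, 15:00-16:00, 17:00-22:00 (subtract 2h to convert from UTC+2).
Freya in UTC: 09:00-10:00, 11:00-22:00 (add 1h to convert from UTC-1).
Farrukh ∩ Nadia: 12:00-13:00, 17:00-22:00.
Farrukh ∩ Nadia ∩ Freya: 12:00-13:00, 17:00-22:00.
Those are the intersection windows.
The last common window of at least 60 minutes is 17:00-22:00; a 60-minute meeting can start as late as 21:00 and still end by 22:00.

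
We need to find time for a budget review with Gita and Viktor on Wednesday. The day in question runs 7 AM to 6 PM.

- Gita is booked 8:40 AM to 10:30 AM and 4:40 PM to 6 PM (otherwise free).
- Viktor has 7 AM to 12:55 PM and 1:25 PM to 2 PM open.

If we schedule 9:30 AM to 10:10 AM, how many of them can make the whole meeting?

1

Gita free: 07:00-08:40, 10:30-16:40 (invert busy blocks within the working day).
Viktor free: 07:00-12:55, 13:25-14:00.
Viktor can make the full 09:30-10:10 slot — that's 1.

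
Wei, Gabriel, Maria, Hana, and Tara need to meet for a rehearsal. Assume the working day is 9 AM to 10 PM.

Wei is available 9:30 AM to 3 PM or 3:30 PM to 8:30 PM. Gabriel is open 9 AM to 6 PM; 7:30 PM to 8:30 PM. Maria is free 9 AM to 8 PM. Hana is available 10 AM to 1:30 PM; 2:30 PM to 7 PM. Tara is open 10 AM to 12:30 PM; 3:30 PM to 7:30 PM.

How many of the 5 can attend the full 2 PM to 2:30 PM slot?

3

Wei, Gabriel, and Maria can make the full 14:00-14:30 slot — that's 3.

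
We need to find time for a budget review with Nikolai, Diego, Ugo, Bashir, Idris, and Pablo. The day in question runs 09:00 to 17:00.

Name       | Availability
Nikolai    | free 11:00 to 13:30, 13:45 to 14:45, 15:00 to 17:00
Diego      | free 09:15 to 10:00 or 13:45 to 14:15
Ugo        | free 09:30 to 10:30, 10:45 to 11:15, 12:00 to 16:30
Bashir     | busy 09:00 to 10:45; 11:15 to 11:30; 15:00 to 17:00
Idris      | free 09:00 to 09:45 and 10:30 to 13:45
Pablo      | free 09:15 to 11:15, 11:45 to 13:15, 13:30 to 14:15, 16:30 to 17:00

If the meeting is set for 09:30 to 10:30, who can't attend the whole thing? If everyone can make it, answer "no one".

Bashir, Diego, Idris, Nikolai

Nikolai free: 11:00-13:30, 13:45-14:45, 15:00-17:00.
Diego free: 09:15-10:00, 13:45-14:15.
Ugo free: 09:30-10:30, 10:45-11:15, 12:00-16:30.
Bashir free: 10:45-11:15, 11:30-15:00 (invert busy blocks within the working day).
Idris free: 09:00-09:45, 10:30-13:45.
Pablo free: 09:15-11:15, 11:45-13:15, 13:30-14:15, 16:30-17:00.
Nikolai: not fully free for 09:30-10:30. Diego: not fully free for 09:30-10:30. Ugo: free for 09:30-10:30. Bashir: not fully free for 09:30-10:30. Idris: not fully free for 09:30-10:30. Pablo: free for 09:30-10:30.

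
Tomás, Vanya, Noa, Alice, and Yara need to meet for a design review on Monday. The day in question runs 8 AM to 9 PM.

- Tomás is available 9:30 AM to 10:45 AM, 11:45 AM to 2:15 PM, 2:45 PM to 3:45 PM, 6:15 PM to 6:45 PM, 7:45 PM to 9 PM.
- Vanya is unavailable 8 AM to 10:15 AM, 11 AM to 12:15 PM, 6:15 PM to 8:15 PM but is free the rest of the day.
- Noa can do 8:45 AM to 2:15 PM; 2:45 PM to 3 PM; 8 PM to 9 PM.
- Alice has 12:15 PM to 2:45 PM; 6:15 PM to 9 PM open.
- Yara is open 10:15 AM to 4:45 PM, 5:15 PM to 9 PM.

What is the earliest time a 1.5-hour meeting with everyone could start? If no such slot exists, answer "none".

Tomás free: 09:30-10:45, 11:45-14:15, 14:45-15:45, 18:15-18:45, 19:45-21:00.
Vanya free: 10:15-11:00, 12:15-18:15, 20:15-21:00 (invert busy blocks within the working day).
Noa free: 08:45-14:15, 14:45-15:00, 20:00-21:00.
Alice free: 12:15-14:45, 18:15-21:00.
Yara free: 10:15-16:45, 17:15-21:00.
Tomás ∩ Vanya: 10:15-10:45, 12:15-14:15, 14:45-15:45, 20:15-21:00.
Tomás ∩ Vanya ∩ Noa: 10:15-10:45, 12:15-14:15, 14:45-15:00, 20:15-21:00.
Tomás ∩ Vanya ∩ Noa ∩ Alice: 12:15-14:15, 20:15-21:00.
Tomás ∩ Vanya ∩ Noa ∩ Alice ∩ Yara: 12:15-14:15, 20:15-21:00.
So the common availability across everyone is 12:15-14:15, 20:15-21:00.
The first common window of at least 90 minutes is 12:15-14:15, so the earliest start is 12:15.

12:15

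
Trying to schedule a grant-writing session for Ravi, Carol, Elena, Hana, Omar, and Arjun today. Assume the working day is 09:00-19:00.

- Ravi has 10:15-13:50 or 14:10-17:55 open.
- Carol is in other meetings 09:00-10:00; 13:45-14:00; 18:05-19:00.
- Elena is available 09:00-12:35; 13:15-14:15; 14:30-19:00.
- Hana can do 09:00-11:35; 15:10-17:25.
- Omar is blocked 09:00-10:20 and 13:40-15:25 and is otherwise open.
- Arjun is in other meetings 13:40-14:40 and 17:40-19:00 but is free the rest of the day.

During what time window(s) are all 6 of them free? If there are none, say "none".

10:20-11:35, 15:25-17:25

Ravi free: 10:15-13:50, 14:10-17:55.
Carol free: 10:00-13:45, 14:00-18:05 (invert busy blocks within the working day).
Elena free: 09:00-12:35, 13:15-14:15, 14:30-19:00.
Hana free: 09:00-11:35, 15:10-17:25.
Omar free: 10:20-13:40, 15:25-19:00 (invert busy blocks within the working day).
Arjun free: 09:00-13:40, 14:40-17:40 (invert busy blocks within the working day).
Ravi ∩ Carol: 10:15-13:45, 14:10-17:55.
Ravi ∩ Carol ∩ Elena: 10:15-12:35, 13:15-13:45, 14:10-14:15, 14:30-17:55.
Ravi ∩ Carol ∩ Elena ∩ Hana: 10:15-11:35, 15:10-17:25.
Ravi ∩ Carol ∩ Elena ∩ Hana ∩ Omar: 10:20-11:35, 15:25-17:25.
Ravi ∩ Carol ∩ Elena ∩ Hana ∩ Omar ∩ Arjun: 10:20-11:35, 15:25-17:25.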